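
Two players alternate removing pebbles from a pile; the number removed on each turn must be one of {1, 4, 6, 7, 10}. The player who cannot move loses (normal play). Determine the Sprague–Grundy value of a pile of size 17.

1

n :  0  1  2  3  4  5  6  7  8  9 10 11 12 13 14 15 16 17
G :  0  1  0  1  2  0  1  2  3  2  3  4  2  0  1  5  0  1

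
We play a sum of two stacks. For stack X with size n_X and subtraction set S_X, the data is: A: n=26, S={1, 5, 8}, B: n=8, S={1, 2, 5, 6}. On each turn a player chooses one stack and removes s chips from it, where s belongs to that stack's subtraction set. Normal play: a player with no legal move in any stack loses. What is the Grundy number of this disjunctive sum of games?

Stack A, S = {1, 5, 8}:
n :  0  1  2  3  4  5  6  7  8  9 10 11 12 13 14 15 16 17 18 19 20 21 22 23 24 25 26
G :  0  1  0  1  0  1  0  1  2  3  2  3  2  0  1  0  1  0  1  0  1  2  3  2  3  2  0
G_A(26) = 0.
Stack B, S = {1, 2, 5, 6}:
n : 0 1 2 3 4 5 6 7 8
G : 0 1 2 0 1 2 3 0 1
G_B(8) = 1.
Combined Grundy value = 0 ⊕ 1 = 1.

1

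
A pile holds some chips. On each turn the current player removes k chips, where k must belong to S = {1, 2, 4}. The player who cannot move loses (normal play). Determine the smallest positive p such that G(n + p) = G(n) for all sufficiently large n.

G(0) = 0
G(1) = mex{0} = 1
G(2) = mex{1,0} = 2
G(3) = mex{2,1} = 0
G(4) = mex{0,2,0} = 1
G(5) = mex{1,0,1} = 2
G(6) = mex{2,1,2} = 0
G(7) = mex{0,2,0} = 1
G(8) = mex{1,0,1} = 2
G(9) = mex{2,1,2} = 0
G(10) = mex{0,2,0} = 1
G(11) = mex{1,0,1} = 2
G(12) = mex{2,1,2} = 0
G(13) = mex{0,2,0} = 1
G(14) = mex{1,0,1} = 2
G(n+3) = G(n) holds for n = 0,…,3 (a full window of length max(S) = 4), so the sequence is purely periodic with period 3.

3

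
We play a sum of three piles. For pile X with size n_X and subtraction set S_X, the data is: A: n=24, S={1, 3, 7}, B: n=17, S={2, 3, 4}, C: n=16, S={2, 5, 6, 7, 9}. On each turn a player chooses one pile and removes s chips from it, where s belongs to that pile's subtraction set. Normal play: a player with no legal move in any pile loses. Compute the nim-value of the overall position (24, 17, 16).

Pile A, S = {1, 3, 7}:
G(0) = 0
G(1) = mex{0} = 1
G(2) = mex{1} = 0
G(3) = mex{0,0} = 1
G(4) = mex{1,1} = 0
G(5) = mex{0,0} = 1
G(6) = mex{1,1} = 0
G(7) = mex{0,0,0} = 1
G(8) = mex{1,1,1} = 0
G(9) = mex{0,0,0} = 1
G(10) = mex{1,1,1} = 0
G(11) = mex{0,0,0} = 1
G(12) = mex{1,1,1} = 0
G(13) = mex{0,0,0} = 1
G(14) = mex{1,1,1} = 0
G(15) = mex{0,0,0} = 1
G(16) = mex{1,1,1} = 0
G(17) = mex{0,0,0} = 1
G(18) = mex{1,1,1} = 0
G(19) = mex{0,0,0} = 1
G(20) = mex{1,1,1} = 0
G(21) = mex{0,0,0} = 1
G(22) = mex{1,1,1} = 0
G(23) = mex{0,0,0} = 1
G(24) = mex{1,1,1} = 0
G_A(24) = 0.
Pile B, S = {2, 3, 4}:
G(0) = 0
G(1) = mex{} = 0
G(2) = mex{0} = 1
G(3) = mex{0,0} = 1
G(4) = mex{1,0,0} = 2
G(5) = mex{1,1,0} = 2
G(6) = mex{2,1,1} = 0
G(7) = mex{2,2,1} = 0
G(8) = mex{0,2,2} = 1
G(9) = mex{0,0,2} = 1
G(10) = mex{1,0,0} = 2
G(11) = mex{1,1,0} = 2
G(12) = mex{2,1,1} = 0
G(13) = mex{2,2,1} = 0
G(14) = mex{0,2,2} = 1
G(15) = mex{0,0,2} = 1
G(16) = mex{1,0,0} = 2
G(17) = mex{1,1,0} = 2
G_B(17) = 2.
Pile C, S = {2, 5, 6, 7, 9}:
G(0) = 0
G(1) = mex{} = 0
G(2) = mex{0} = 1
G(3) = mex{0} = 1
G(4) = mex{1} = 0
G(5) = mex{1,0} = 2
G(6) = mex{0,0,0} = 1
G(7) = mex{2,1,0,0} = 3
G(8) = mex{1,1,1,0} = 2
G(9) = mex{3,0,1,1,0} = 2
G(10) = mex{2,2,0,1,0} = 3
G(11) = mex{2,1,2,0,1} = 3
G(12) = mex{3,3,1,2,1} = 0
G(13) = mex{3,2,3,1,0} = 4
G(14) = mex{0,2,2,3,2} = 1
G(15) = mex{4,3,2,2,1} = 0
G(16) = mex{1,3,3,2,3} = 0
G_C(16) = 0.
Combined Grundy value = 0 ⊕ 2 ⊕ 0 = 2.

2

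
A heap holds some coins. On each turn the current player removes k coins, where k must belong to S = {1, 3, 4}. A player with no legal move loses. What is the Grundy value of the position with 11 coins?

n :  0  1  2  3  4  5  6  7  8  9 10 11
G :  0  1  0  1  2  3  2  0  1  0  1  2

2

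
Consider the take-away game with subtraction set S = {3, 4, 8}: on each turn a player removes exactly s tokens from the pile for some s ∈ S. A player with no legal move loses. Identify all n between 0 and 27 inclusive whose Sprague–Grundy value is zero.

G(0) = 0
G(1) = mex{} = 0
G(2) = mex{} = 0
G(3) = mex{0} = 1
G(4) = mex{0,0} = 1
G(5) = mex{0,0} = 1
G(6) = mex{1,0} = 2
G(7) = mex{1,1} = 0
G(8) = mex{1,1,0} = 2
G(9) = mex{2,1,0} = 3
G(10) = mex{0,2,0} = 1
G(11) = mex{2,0,1} = 3
G(12) = mex{3,2,1} = 0
G(13) = mex{1,3,1} = 0
G(14) = mex{3,1,2} = 0
G(15) = mex{0,3,0} = 1
G(16) = mex{0,0,2} = 1
G(17) = mex{0,0,3} = 1
G(18) = mex{1,0,1} = 2
G(19) = mex{1,1,3} = 0
G(20) = mex{1,1,0} = 2
G(21) = mex{2,1,0} = 3
G(22) = mex{0,2,0} = 1
G(23) = mex{2,0,1} = 3
G(24) = mex{3,2,1} = 0
G(25) = mex{1,3,1} = 0
G(26) = mex{3,1,2} = 0
G(27) = mex{0,3,0} = 1
P-positions are exactly the n with G(n) = 0.

0, 1, 2, 7, 12, 13, 14, 19, 24, 25, 26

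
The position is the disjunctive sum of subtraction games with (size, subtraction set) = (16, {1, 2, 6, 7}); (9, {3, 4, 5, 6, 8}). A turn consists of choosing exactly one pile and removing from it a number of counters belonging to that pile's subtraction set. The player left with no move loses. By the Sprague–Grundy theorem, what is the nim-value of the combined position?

Pile A, S = {1, 2, 6, 7}:
G(0) = 0
G(1) = mex{0} = 1
G(2) = mex{1,0} = 2
G(3) = mex{2,1} = 0
G(4) = mex{0,2} = 1
G(5) = mex{1,0} = 2
G(6) = mex{2,1,0} = 3
G(7) = mex{3,2,1,0} = 4
G(8) = mex{4,3,2,1} = 0
G(9) = mex{0,4,0,2} = 1
G(10) = mex{1,0,1,0} = 2
G(11) = mex{2,1,2,1} = 0
G(12) = mex{0,2,3,2} = 1
G(13) = mex{1,0,4,3} = 2
G(14) = mex{2,1,0,4} = 3
G(15) = mex{3,2,1,0} = 4
G(16) = mex{4,3,2,1} = 0
G_A(16) = 0.
Pile B, S = {3, 4, 5, 6, 8}:
G(0) = 0
G(1) = mex{} = 0
G(2) = mex{} = 0
G(3) = mex{0} = 1
G(4) = mex{0,0} = 1
G(5) = mex{0,0,0} = 1
G(6) = mex{1,0,0,0} = 2
G(7) = mex{1,1,0,0} = 2
G(8) = mex{1,1,1,0,0} = 2
G(9) = mex{2,1,1,1,0} = 3
G_B(9) = 3.
Combined Grundy value = 0 ⊕ 3 = 3.

3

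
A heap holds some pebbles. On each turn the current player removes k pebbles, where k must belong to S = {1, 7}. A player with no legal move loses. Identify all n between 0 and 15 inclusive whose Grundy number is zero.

G(0) = 0
G(1) = mex{0} = 1
G(2) = mex{1} = 0
G(3) = mex{0} = 1
G(4) = mex{1} = 0
G(5) = mex{0} = 1
G(6) = mex{1} = 0
G(7) = mex{0,0} = 1
G(8) = mex{1,1} = 0
G(9) = mex{0,0} = 1
G(10) = mex{1,1} = 0
G(11) = mex{0,0} = 1
G(12) = mex{1,1} = 0
G(13) = mex{0,0} = 1
G(14) = mex{1,1} = 0
G(15) = mex{0,0} = 1
P-positions are exactly the n with G(n) = 0.

0, 2, 4, 6, 8, 10, 12, 14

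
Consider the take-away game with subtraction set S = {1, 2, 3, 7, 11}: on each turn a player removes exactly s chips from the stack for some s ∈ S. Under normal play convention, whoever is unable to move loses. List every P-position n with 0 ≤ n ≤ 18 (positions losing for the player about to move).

n :  0  1  2  3  4  5  6  7  8  9 10 11 12 13 14 15 16 17 18
G :  0  1  2  3  0  1  2  3  0  1  2  3  0  1  2  3  0  1  2
P-positions are exactly the n with G(n) = 0.

0, 4, 8, 12, 16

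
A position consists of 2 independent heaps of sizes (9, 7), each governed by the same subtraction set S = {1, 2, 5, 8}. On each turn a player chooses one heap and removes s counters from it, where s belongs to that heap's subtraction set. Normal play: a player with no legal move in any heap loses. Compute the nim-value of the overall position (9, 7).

1

All heaps use S = {1, 2, 5, 8}:
G(0) = 0
G(1) = mex{0} = 1
G(2) = mex{1,0} = 2
G(3) = mex{2,1} = 0
G(4) = mex{0,2} = 1
G(5) = mex{1,0,0} = 2
G(6) = mex{2,1,1} = 0
G(7) = mex{0,2,2} = 1
G(8) = mex{1,0,0,0} = 2
G(9) = mex{2,1,1,1} = 0
Heap A: G(9) = 0.
Heap B: G(7) = 1.
Combined Grundy value = 0 ⊕ 1 = 1.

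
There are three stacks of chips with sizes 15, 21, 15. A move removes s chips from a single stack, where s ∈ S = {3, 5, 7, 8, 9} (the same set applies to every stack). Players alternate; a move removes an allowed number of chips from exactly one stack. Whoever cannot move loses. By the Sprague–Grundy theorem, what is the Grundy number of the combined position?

All stacks use S = {3, 5, 7, 8, 9}:
G(0) = 0
G(1) = mex{} = 0
G(2) = mex{} = 0
G(3) = mex{0} = 1
G(4) = mex{0} = 1
G(5) = mex{0,0} = 1
G(6) = mex{1,0} = 2
G(7) = mex{1,0,0} = 2
G(8) = mex{1,1,0,0} = 2
G(9) = mex{2,1,0,0,0} = 3
G(10) = mex{2,1,1,0,0} = 3
G(11) = mex{2,2,1,1,0} = 3
G(12) = mex{3,2,1,1,1} = 0
G(13) = mex{3,2,2,1,1} = 0
G(14) = mex{3,3,2,2,1} = 0
G(15) = mex{0,3,2,2,2} = 1
G(16) = mex{0,3,3,2,2} = 1
G(17) = mex{0,0,3,3,2} = 1
G(18) = mex{1,0,3,3,3} = 2
G(19) = mex{1,0,0,3,3} = 2
G(20) = mex{1,1,0,0,3} = 2
G(21) = mex{2,1,0,0,0} = 3
Stack A: G(15) = 1.
Stack B: G(21) = 3.
Stack C: G(15) = 1.
Combined Grundy value = 1 ⊕ 3 ⊕ 1 = 3.

3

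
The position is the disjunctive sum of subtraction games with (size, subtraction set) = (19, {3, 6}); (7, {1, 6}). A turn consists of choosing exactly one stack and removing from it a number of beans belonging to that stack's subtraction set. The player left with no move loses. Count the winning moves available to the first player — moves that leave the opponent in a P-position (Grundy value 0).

0

Stack A, S = {3, 6}:
n :  0  1  2  3  4  5  6  7  8  9 10 11 12 13 14 15 16 17 18 19
G :  0  0  0  1  1  1  2  2  2  0  0  0  1  1  1  2  2  2  0  0
G_A(19) = 0.
Stack B, S = {1, 6}:
G(0) = 0
G(1) = mex{0} = 1
G(2) = mex{1} = 0
G(3) = mex{0} = 1
G(4) = mex{1} = 0
G(5) = mex{0} = 1
G(6) = mex{1,0} = 2
G(7) = mex{2,1} = 0
G_B(7) = 0.
Combined Grundy value = 0 ⊕ 0 = 0.
A winning move leaves total XOR = 0, i.e. changes one component's Grundy value g to g ⊕ X where X is the current total.
Stack A: target g' = 0⊕0 = 0, but every legal move changes the Grundy value (mex property), so 0 moves.
Stack B: target g' = 0⊕0 = 0, but every legal move changes the Grundy value (mex property), so 0 moves.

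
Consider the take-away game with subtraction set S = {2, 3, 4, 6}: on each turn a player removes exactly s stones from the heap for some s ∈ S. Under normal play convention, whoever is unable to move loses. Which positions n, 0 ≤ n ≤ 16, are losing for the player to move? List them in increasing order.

G(0) = 0
G(1) = mex{} = 0
G(2) = mex{0} = 1
G(3) = mex{0,0} = 1
G(4) = mex{1,0,0} = 2
G(5) = mex{1,1,0} = 2
G(6) = mex{2,1,1,0} = 3
G(7) = mex{2,2,1,0} = 3
G(8) = mex{3,2,2,1} = 0
G(9) = mex{3,3,2,1} = 0
G(10) = mex{0,3,3,2} = 1
G(11) = mex{0,0,3,2} = 1
G(12) = mex{1,0,0,3} = 2
G(13) = mex{1,1,0,3} = 2
G(14) = mex{2,1,1,0} = 3
G(15) = mex{2,2,1,0} = 3
G(16) = mex{3,2,2,1} = 0
P-positions are exactly the n with G(n) = 0.

0, 1, 8, 9, 16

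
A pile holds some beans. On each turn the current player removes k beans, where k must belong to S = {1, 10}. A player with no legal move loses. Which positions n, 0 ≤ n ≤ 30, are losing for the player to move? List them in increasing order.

0, 2, 4, 6, 8, 11, 13, 15, 17, 19, 22, 24, 26, 28, 30

n :  0  1  2  3  4  5  6  7  8  9 10 11 12 13 14 15 16 17 18 19 20 21 22 23 24 25 26 27 28 29 30
G :  0  1  0  1  0  1  0  1  0  1  2  0  1  0  1  0  1  0  1  0  1  2  0  1  0  1  0  1  0  1  0
P-positions are exactly the n with G(n) = 0.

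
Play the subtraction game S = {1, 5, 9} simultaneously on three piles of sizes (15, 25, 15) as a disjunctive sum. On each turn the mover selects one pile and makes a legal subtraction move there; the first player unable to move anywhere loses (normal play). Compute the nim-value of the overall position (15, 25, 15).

All piles use S = {1, 5, 9}:
n :  0  1  2  3  4  5  6  7  8  9 10 11 12 13 14 15 16 17 18 19 20 21 22 23 24 25
G :  0  1  0  1  0  1  0  1  0  1  0  1  0  1  0  1  0  1  0  1  0  1  0  1  0  1
Pile A: G(15) = 1.
Pile B: G(25) = 1.
Pile C: G(15) = 1.
Combined Grundy value = 1 ⊕ 1 ⊕ 1 = 1.

1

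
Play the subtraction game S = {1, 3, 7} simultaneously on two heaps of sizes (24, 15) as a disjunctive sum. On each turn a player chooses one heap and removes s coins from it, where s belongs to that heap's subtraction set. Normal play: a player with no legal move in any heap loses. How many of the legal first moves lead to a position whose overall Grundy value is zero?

6

All heaps use S = {1, 3, 7}:
n :  0  1  2  3  4  5  6  7  8  9 10 11 12 13 14 15 16 17 18 19 20 21 22 23 24
G :  0  1  0  1  0  1  0  1  0  1  0  1  0  1  0  1  0  1  0  1  0  1  0  1  0
Heap A: G(24) = 0.
Heap B: G(15) = 1.
Combined Grundy value = 0 ⊕ 1 = 1.
A winning move leaves total XOR = 0, i.e. changes one component's Grundy value g to g ⊕ X where X is the current total.
Heap A: need g' = 0⊕1 = 1. Options: 24−1→G=1, 24−3→G=1, 24−7→G=1. Hits: 3.
Heap B: need g' = 1⊕1 = 0. Options: 15−1→G=0, 15−3→G=0, 15−7→G=0. Hits: 3.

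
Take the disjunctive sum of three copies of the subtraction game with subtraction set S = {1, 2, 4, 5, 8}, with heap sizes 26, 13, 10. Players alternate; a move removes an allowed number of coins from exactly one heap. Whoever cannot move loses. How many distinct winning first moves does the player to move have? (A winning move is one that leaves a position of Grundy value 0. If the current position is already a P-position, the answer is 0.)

All heaps use S = {1, 2, 4, 5, 8}:
G(0) = 0
G(1) = mex{0} = 1
G(2) = mex{1,0} = 2
G(3) = mex{2,1} = 0
G(4) = mex{0,2,0} = 1
G(5) = mex{1,0,1,0} = 2
G(6) = mex{2,1,2,1} = 0
G(7) = mex{0,2,0,2} = 1
G(8) = mex{1,0,1,0,0} = 2
G(9) = mex{2,1,2,1,1} = 0
G(10) = mex{0,2,0,2,2} = 1
G(11) = mex{1,0,1,0,0} = 2
G(12) = mex{2,1,2,1,1} = 0
G(13) = mex{0,2,0,2,2} = 1
G(14) = mex{1,0,1,0,0} = 2
G(15) = mex{2,1,2,1,1} = 0
G(16) = mex{0,2,0,2,2} = 1
G(17) = mex{1,0,1,0,0} = 2
G(18) = mex{2,1,2,1,1} = 0
G(19) = mex{0,2,0,2,2} = 1
G(20) = mex{1,0,1,0,0} = 2
G(21) = mex{2,1,2,1,1} = 0
G(22) = mex{0,2,0,2,2} = 1
G(23) = mex{1,0,1,0,0} = 2
G(24) = mex{2,1,2,1,1} = 0
G(25) = mex{0,2,0,2,2} = 1
G(26) = mex{1,0,1,0,0} = 2
Heap A: G(26) = 2.
Heap B: G(13) = 1.
Heap C: G(10) = 1.
Combined Grundy value = 2 ⊕ 1 ⊕ 1 = 2.
A winning move leaves total XOR = 0, i.e. changes one component's Grundy value g to g ⊕ X where X is the current total.
Heap A: need g' = 2⊕2 = 0. Options: 26−1→G=1, 26−2→G=0, 26−4→G=1, 26−5→G=0, 26−8→G=0. Hits: 3.
Heap B: need g' = 1⊕2 = 3. Options: 13−1→G=0, 13−2→G=2, 13−4→G=0, 13−5→G=2, 13−8→G=2. Hits: 0.
Heap C: need g' = 1⊕2 = 3. Options: 10−1→G=0, 10−2→G=2, 10−4→G=0, 10−5→G=2, 10−8→G=2. Hits: 0.

3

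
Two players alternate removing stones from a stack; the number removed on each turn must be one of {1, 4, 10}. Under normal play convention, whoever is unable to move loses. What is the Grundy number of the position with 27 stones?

0

G(0) = 0
G(1) = mex{0} = 1
G(2) = mex{1} = 0
G(3) = mex{0} = 1
G(4) = mex{1,0} = 2
G(5) = mex{2,1} = 0
G(6) = mex{0,0} = 1
G(7) = mex{1,1} = 0
G(8) = mex{0,2} = 1
G(9) = mex{1,0} = 2
G(10) = mex{2,1,0} = 3
G(11) = mex{3,0,1} = 2
G(12) = mex{2,1,0} = 3
G(13) = mex{3,2,1} = 0
G(14) = mex{0,3,2} = 1
G(15) = mex{1,2,0} = 3
G(16) = mex{3,3,1} = 0
G(17) = mex{0,0,0} = 1
G(18) = mex{1,1,1} = 0
G(19) = mex{0,3,2} = 1
G(20) = mex{1,0,3} = 2
G(21) = mex{2,1,2} = 0
G(22) = mex{0,0,3} = 1
G(23) = mex{1,1,0} = 2
G(24) = mex{2,2,1} = 0
G(25) = mex{0,0,3} = 1
G(26) = mex{1,1,0} = 2
G(27) = mex{2,2,1} = 0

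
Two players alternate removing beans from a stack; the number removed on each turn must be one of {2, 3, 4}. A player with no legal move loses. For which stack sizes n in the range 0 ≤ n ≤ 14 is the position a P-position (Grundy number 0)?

G(0) = 0
G(1) = mex{} = 0
G(2) = mex{0} = 1
G(3) = mex{0,0} = 1
G(4) = mex{1,0,0} = 2
G(5) = mex{1,1,0} = 2
G(6) = mex{2,1,1} = 0
G(7) = mex{2,2,1} = 0
G(8) = mex{0,2,2} = 1
G(9) = mex{0,0,2} = 1
G(10) = mex{1,0,0} = 2
G(11) = mex{1,1,0} = 2
G(12) = mex{2,1,1} = 0
G(13) = mex{2,2,1} = 0
G(14) = mex{0,2,2} = 1
P-positions are exactly the n with G(n) = 0.

0, 1, 6, 7, 12, 13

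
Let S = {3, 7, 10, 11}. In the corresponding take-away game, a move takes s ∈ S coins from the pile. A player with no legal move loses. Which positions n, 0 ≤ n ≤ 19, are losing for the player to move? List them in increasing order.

0, 1, 2, 6, 14, 15, 19

G(0) = 0
G(1) = mex{} = 0
G(2) = mex{} = 0
G(3) = mex{0} = 1
G(4) = mex{0} = 1
G(5) = mex{0} = 1
G(6) = mex{1} = 0
G(7) = mex{1,0} = 2
G(8) = mex{1,0} = 2
G(9) = mex{0,0} = 1
G(10) = mex{2,1,0} = 3
G(11) = mex{2,1,0,0} = 3
G(12) = mex{1,1,0,0} = 2
G(13) = mex{3,0,1,0} = 2
G(14) = mex{3,2,1,1} = 0
G(15) = mex{2,2,1,1} = 0
G(16) = mex{2,1,0,1} = 3
G(17) = mex{0,3,2,0} = 1
G(18) = mex{0,3,2,2} = 1
G(19) = mex{3,2,1,2} = 0
P-positions are exactly the n with G(n) = 0.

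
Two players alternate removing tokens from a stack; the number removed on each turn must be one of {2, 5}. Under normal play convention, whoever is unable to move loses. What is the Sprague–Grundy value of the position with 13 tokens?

G(0) = 0
G(1) = mex{} = 0
G(2) = mex{0} = 1
G(3) = mex{0} = 1
G(4) = mex{1} = 0
G(5) = mex{1,0} = 2
G(6) = mex{0,0} = 1
G(7) = mex{2,1} = 0
G(8) = mex{1,1} = 0
G(9) = mex{0,0} = 1
G(10) = mex{0,2} = 1
G(11) = mex{1,1} = 0
G(12) = mex{1,0} = 2
G(13) = mex{0,0} = 1

1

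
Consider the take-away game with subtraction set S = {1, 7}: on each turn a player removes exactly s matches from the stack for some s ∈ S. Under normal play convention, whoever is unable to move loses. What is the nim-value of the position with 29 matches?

1

n :  0  1  2  3  4  5  6  7  8  9 10 11 12 13 14 15 16 17 18 19 20 21 22 23 24 25 26 27 28 29
G :  0  1  0  1  0  1  0  1  0  1  0  1  0  1  0  1  0  1  0  1  0  1  0  1  0  1  0  1  0  1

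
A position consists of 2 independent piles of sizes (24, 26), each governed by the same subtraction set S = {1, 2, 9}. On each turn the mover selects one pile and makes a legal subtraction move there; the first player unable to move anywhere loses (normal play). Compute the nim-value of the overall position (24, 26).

All piles use S = {1, 2, 9}:
G(0) = 0
G(1) = mex{0} = 1
G(2) = mex{1,0} = 2
G(3) = mex{2,1} = 0
G(4) = mex{0,2} = 1
G(5) = mex{1,0} = 2
G(6) = mex{2,1} = 0
G(7) = mex{0,2} = 1
G(8) = mex{1,0} = 2
G(9) = mex{2,1,0} = 3
G(10) = mex{3,2,1} = 0
G(11) = mex{0,3,2} = 1
G(12) = mex{1,0,0} = 2
G(13) = mex{2,1,1} = 0
G(14) = mex{0,2,2} = 1
G(15) = mex{1,0,0} = 2
G(16) = mex{2,1,1} = 0
G(17) = mex{0,2,2} = 1
G(18) = mex{1,0,3} = 2
G(19) = mex{2,1,0} = 3
G(20) = mex{3,2,1} = 0
G(21) = mex{0,3,2} = 1
G(22) = mex{1,0,0} = 2
G(23) = mex{2,1,1} = 0
G(24) = mex{0,2,2} = 1
G(25) = mex{1,0,0} = 2
G(26) = mex{2,1,1} = 0
Pile A: G(24) = 1.
Pile B: G(26) = 0.
Combined Grundy value = 1 ⊕ 0 = 1.

1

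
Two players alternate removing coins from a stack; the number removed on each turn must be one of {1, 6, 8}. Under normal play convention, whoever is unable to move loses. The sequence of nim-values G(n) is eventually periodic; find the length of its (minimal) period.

7

G(0) = 0
G(1) = mex{0} = 1
G(2) = mex{1} = 0
G(3) = mex{0} = 1
G(4) = mex{1} = 0
G(5) = mex{0} = 1
G(6) = mex{1,0} = 2
G(7) = mex{2,1} = 0
G(8) = mex{0,0,0} = 1
G(9) = mex{1,1,1} = 0
G(10) = mex{0,0,0} = 1
G(11) = mex{1,1,1} = 0
G(12) = mex{0,2,0} = 1
G(13) = mex{1,0,1} = 2
G(14) = mex{2,1,2} = 0
G(15) = mex{0,0,0} = 1
G(16) = mex{1,1,1} = 0
G(n+7) = G(n) holds for n = 0,…,7 (a full window of length max(S) = 8), so the sequence is purely periodic with period 7.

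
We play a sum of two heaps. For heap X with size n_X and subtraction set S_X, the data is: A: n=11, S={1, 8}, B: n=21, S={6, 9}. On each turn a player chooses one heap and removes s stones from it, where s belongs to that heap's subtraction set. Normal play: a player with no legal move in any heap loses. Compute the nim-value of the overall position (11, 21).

Heap A, S = {1, 8}:
n :  0  1  2  3  4  5  6  7  8  9 10 11
G :  0  1  0  1  0  1  0  1  2  0  1  0
G_A(11) = 0.
Heap B, S = {6, 9}:
n :  0  1  2  3  4  5  6  7  8  9 10 11 12 13 14 15 16 17 18 19 20 21
G :  0  0  0  0  0  0  1  1  1  1  1  1  2  2  2  0  0  0  0  0  0  1
G_B(21) = 1.
Combined Grundy value = 0 ⊕ 1 = 1.

1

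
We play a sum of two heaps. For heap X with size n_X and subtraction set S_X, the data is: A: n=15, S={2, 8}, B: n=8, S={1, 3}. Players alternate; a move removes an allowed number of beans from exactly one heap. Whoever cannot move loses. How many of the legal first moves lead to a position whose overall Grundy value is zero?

0

Heap A, S = {2, 8}:
n :  0  1  2  3  4  5  6  7  8  9 10 11 12 13 14 15
G :  0  0  1  1  0  0  1  1  2  2  0  0  1  1  0  0
G_A(15) = 0.
Heap B, S = {1, 3}:
G(0) = 0
G(1) = mex{0} = 1
G(2) = mex{1} = 0
G(3) = mex{0,0} = 1
G(4) = mex{1,1} = 0
G(5) = mex{0,0} = 1
G(6) = mex{1,1} = 0
G(7) = mex{0,0} = 1
G(8) = mex{1,1} = 0
G_B(8) = 0.
Combined Grundy value = 0 ⊕ 0 = 0.
A winning move leaves total XOR = 0, i.e. changes one component's Grundy value g to g ⊕ X where X is the current total.
Heap A: target g' = 0⊕0 = 0, but every legal move changes the Grundy value (mex property), so 0 moves.
Heap B: target g' = 0⊕0 = 0, but every legal move changes the Grundy value (mex property), so 0 moves.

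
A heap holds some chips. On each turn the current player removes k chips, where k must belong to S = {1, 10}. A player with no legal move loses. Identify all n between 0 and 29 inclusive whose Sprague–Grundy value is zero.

n :  0  1  2  3  4  5  6  7  8  9 10 11 12 13 14 15 16 17 18 19 20 21 22 23 24 25 26 27 28 29
G :  0  1  0  1  0  1  0  1  0  1  2  0  1  0  1  0  1  0  1  0  1  2  0  1  0  1  0  1  0  1
P-positions are exactly the n with G(n) = 0.

0, 2, 4, 6, 8, 11, 13, 15, 17, 19, 22, 24, 26, 28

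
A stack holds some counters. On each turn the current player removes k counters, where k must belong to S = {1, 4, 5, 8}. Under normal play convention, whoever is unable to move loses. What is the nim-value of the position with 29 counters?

0

n :  0  1  2  3  4  5  6  7  8  9 10 11 12 13 14 15 16 17 18 19 20 21 22 23 24 25 26 27 28 29
G :  0  1  0  1  2  3  2  3  4  0  1  0  1  2  3  2  3  4  0  1  0  1  2  3  2  3  4  0  1  0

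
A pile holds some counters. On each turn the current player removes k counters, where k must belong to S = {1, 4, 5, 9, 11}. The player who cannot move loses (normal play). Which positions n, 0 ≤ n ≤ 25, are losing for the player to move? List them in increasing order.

G(0) = 0
G(1) = mex{0} = 1
G(2) = mex{1} = 0
G(3) = mex{0} = 1
G(4) = mex{1,0} = 2
G(5) = mex{2,1,0} = 3
G(6) = mex{3,0,1} = 2
G(7) = mex{2,1,0} = 3
G(8) = mex{3,2,1} = 0
G(9) = mex{0,3,2,0} = 1
G(10) = mex{1,2,3,1} = 0
G(11) = mex{0,3,2,0,0} = 1
G(12) = mex{1,0,3,1,1} = 2
G(13) = mex{2,1,0,2,0} = 3
G(14) = mex{3,0,1,3,1} = 2
G(15) = mex{2,1,0,2,2} = 3
G(16) = mex{3,2,1,3,3} = 0
G(17) = mex{0,3,2,0,2} = 1
G(18) = mex{1,2,3,1,3} = 0
G(19) = mex{0,3,2,0,0} = 1
G(20) = mex{1,0,3,1,1} = 2
G(21) = mex{2,1,0,2,0} = 3
G(22) = mex{3,0,1,3,1} = 2
G(23) = mex{2,1,0,2,2} = 3
G(24) = mex{3,2,1,3,3} = 0
G(25) = mex{0,3,2,0,2} = 1
P-positions are exactly the n with G(n) = 0.

0, 2, 8, 10, 16, 18, 24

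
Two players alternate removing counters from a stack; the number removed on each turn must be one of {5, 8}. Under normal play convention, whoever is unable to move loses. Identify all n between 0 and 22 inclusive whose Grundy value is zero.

0, 1, 2, 3, 4, 13, 14, 15, 16, 17

G(0) = 0
G(1) = mex{} = 0
G(2) = mex{} = 0
G(3) = mex{} = 0
G(4) = mex{} = 0
G(5) = mex{0} = 1
G(6) = mex{0} = 1
G(7) = mex{0} = 1
G(8) = mex{0,0} = 1
G(9) = mex{0,0} = 1
G(10) = mex{1,0} = 2
G(11) = mex{1,0} = 2
G(12) = mex{1,0} = 2
G(13) = mex{1,1} = 0
G(14) = mex{1,1} = 0
G(15) = mex{2,1} = 0
G(16) = mex{2,1} = 0
G(17) = mex{2,1} = 0
G(18) = mex{0,2} = 1
G(19) = mex{0,2} = 1
G(20) = mex{0,2} = 1
G(21) = mex{0,0} = 1
G(22) = mex{0,0} = 1
P-positions are exactly the n with G(n) = 0.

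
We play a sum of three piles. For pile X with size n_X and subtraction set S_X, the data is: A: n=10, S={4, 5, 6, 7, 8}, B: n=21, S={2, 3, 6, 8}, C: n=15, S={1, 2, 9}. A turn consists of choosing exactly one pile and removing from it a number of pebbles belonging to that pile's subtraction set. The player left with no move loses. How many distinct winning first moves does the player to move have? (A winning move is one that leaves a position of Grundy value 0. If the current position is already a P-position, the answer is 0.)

2

Pile A, S = {4, 5, 6, 7, 8}:
G(0) = 0
G(1) = mex{} = 0
G(2) = mex{} = 0
G(3) = mex{} = 0
G(4) = mex{0} = 1
G(5) = mex{0,0} = 1
G(6) = mex{0,0,0} = 1
G(7) = mex{0,0,0,0} = 1
G(8) = mex{1,0,0,0,0} = 2
G(9) = mex{1,1,0,0,0} = 2
G(10) = mex{1,1,1,0,0} = 2
G_A(10) = 2.
Pile B, S = {2, 3, 6, 8}:
G(0) = 0
G(1) = mex{} = 0
G(2) = mex{0} = 1
G(3) = mex{0,0} = 1
G(4) = mex{1,0} = 2
G(5) = mex{1,1} = 0
G(6) = mex{2,1,0} = 3
G(7) = mex{0,2,0} = 1
G(8) = mex{3,0,1,0} = 2
G(9) = mex{1,3,1,0} = 2
G(10) = mex{2,1,2,1} = 0
G(11) = mex{2,2,0,1} = 3
G(12) = mex{0,2,3,2} = 1
G(13) = mex{3,0,1,0} = 2
G(14) = mex{1,3,2,3} = 0
G(15) = mex{2,1,2,1} = 0
G(16) = mex{0,2,0,2} = 1
G(17) = mex{0,0,3,2} = 1
G(18) = mex{1,0,1,0} = 2
G(19) = mex{1,1,2,3} = 0
G(20) = mex{2,1,0,1} = 3
G(21) = mex{0,2,0,2} = 1
G_B(21) = 1.
Pile C, S = {1, 2, 9}:
n :  0  1  2  3  4  5  6  7  8  9 10 11 12 13 14 15
G :  0  1  2  0  1  2  0  1  2  3  0  1  2  0  1  2
G_C(15) = 2.
Combined Grundy value = 2 ⊕ 1 ⊕ 2 = 1.
A winning move leaves total XOR = 0, i.e. changes one component's Grundy value g to g ⊕ X where X is the current total.
Pile A: need g' = 2⊕1 = 3. Options: 10−4→G=1, 10−5→G=1, 10−6→G=1, 10−7→G=0, 10−8→G=0. Hits: 0.
Pile B: need g' = 1⊕1 = 0. Options: 21−2→G=0, 21−3→G=2, 21−6→G=0, 21−8→G=2. Hits: 2.
Pile C: need g' = 2⊕1 = 3. Options: 15−1→G=1, 15−2→G=0, 15−9→G=0. Hits: 0.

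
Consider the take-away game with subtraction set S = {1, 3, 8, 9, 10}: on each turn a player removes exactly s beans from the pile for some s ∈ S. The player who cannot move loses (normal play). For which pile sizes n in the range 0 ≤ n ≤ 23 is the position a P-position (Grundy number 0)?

n :  0  1  2  3  4  5  6  7  8  9 10 11 12 13 14 15 16 17 18 19 20 21 22 23
G :  0  1  0  1  0  1  0  1  2  3  2  3  2  3  2  3  4  0  1  0  1  0  1  0
P-positions are exactly the n with G(n) = 0.

0, 2, 4, 6, 17, 19, 21, 23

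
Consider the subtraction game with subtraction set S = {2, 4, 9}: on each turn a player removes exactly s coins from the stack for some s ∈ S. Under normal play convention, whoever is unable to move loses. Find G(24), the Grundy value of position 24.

G(0) = 0
G(1) = mex{} = 0
G(2) = mex{0} = 1
G(3) = mex{0} = 1
G(4) = mex{1,0} = 2
G(5) = mex{1,0} = 2
G(6) = mex{2,1} = 0
G(7) = mex{2,1} = 0
G(8) = mex{0,2} = 1
G(9) = mex{0,2,0} = 1
G(10) = mex{1,0,0} = 2
G(11) = mex{1,0,1} = 2
G(12) = mex{2,1,1} = 0
G(13) = mex{2,1,2} = 0
G(14) = mex{0,2,2} = 1
G(15) = mex{0,2,0} = 1
G(16) = mex{1,0,0} = 2
G(17) = mex{1,0,1} = 2
G(18) = mex{2,1,1} = 0
G(19) = mex{2,1,2} = 0
G(20) = mex{0,2,2} = 1
G(21) = mex{0,2,0} = 1
G(22) = mex{1,0,0} = 2
G(23) = mex{1,0,1} = 2
G(24) = mex{2,1,1} = 0

0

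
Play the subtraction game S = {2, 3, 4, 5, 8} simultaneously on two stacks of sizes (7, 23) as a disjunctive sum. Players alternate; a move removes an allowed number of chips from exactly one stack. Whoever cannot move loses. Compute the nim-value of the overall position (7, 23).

All stacks use S = {2, 3, 4, 5, 8}:
G(0) = 0
G(1) = mex{} = 0
G(2) = mex{0} = 1
G(3) = mex{0,0} = 1
G(4) = mex{1,0,0} = 2
G(5) = mex{1,1,0,0} = 2
G(6) = mex{2,1,1,0} = 3
G(7) = mex{2,2,1,1} = 0
G(8) = mex{3,2,2,1,0} = 4
G(9) = mex{0,3,2,2,0} = 1
G(10) = mex{4,0,3,2,1} = 5
G(11) = mex{1,4,0,3,1} = 2
G(12) = mex{5,1,4,0,2} = 3
G(13) = mex{2,5,1,4,2} = 0
G(14) = mex{3,2,5,1,3} = 0
G(15) = mex{0,3,2,5,0} = 1
G(16) = mex{0,0,3,2,4} = 1
G(17) = mex{1,0,0,3,1} = 2
G(18) = mex{1,1,0,0,5} = 2
G(19) = mex{2,1,1,0,2} = 3
G(20) = mex{2,2,1,1,3} = 0
G(21) = mex{3,2,2,1,0} = 4
G(22) = mex{0,3,2,2,0} = 1
G(23) = mex{4,0,3,2,1} = 5
Stack A: G(7) = 0.
Stack B: G(23) = 5.
Combined Grundy value = 0 ⊕ 5 = 5.

5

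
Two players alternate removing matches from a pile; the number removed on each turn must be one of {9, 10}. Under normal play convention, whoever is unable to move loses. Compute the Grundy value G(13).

1

n :  0  1  2  3  4  5  6  7  8  9 10 11 12 13
G :  0  0  0  0  0  0  0  0  0  1  1  1  1  1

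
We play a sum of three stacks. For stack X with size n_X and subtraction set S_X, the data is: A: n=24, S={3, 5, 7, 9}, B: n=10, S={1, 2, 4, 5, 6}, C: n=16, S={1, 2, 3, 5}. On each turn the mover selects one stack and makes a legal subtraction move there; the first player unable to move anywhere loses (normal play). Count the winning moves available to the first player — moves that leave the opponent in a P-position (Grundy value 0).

0

Stack A, S = {3, 5, 7, 9}:
G(0) = 0
G(1) = mex{} = 0
G(2) = mex{} = 0
G(3) = mex{0} = 1
G(4) = mex{0} = 1
G(5) = mex{0,0} = 1
G(6) = mex{1,0} = 2
G(7) = mex{1,0,0} = 2
G(8) = mex{1,1,0} = 2
G(9) = mex{2,1,0,0} = 3
G(10) = mex{2,1,1,0} = 3
G(11) = mex{2,2,1,0} = 3
G(12) = mex{3,2,1,1} = 0
G(13) = mex{3,2,2,1} = 0
G(14) = mex{3,3,2,1} = 0
G(15) = mex{0,3,2,2} = 1
G(16) = mex{0,3,3,2} = 1
G(17) = mex{0,0,3,2} = 1
G(18) = mex{1,0,3,3} = 2
G(19) = mex{1,0,0,3} = 2
G(20) = mex{1,1,0,3} = 2
G(21) = mex{2,1,0,0} = 3
G(22) = mex{2,1,1,0} = 3
G(23) = mex{2,2,1,0} = 3
G(24) = mex{3,2,1,1} = 0
G_A(24) = 0.
Stack B, S = {1, 2, 4, 5, 6}:
n :  0  1  2  3  4  5  6  7  8  9 10
G :  0  1  2  0  1  2  3  4  5  3  0
G_B(10) = 0.
Stack C, S = {1, 2, 3, 5}:
G(0) = 0
G(1) = mex{0} = 1
G(2) = mex{1,0} = 2
G(3) = mex{2,1,0} = 3
G(4) = mex{3,2,1} = 0
G(5) = mex{0,3,2,0} = 1
G(6) = mex{1,0,3,1} = 2
G(7) = mex{2,1,0,2} = 3
G(8) = mex{3,2,1,3} = 0
G(9) = mex{0,3,2,0} = 1
G(10) = mex{1,0,3,1} = 2
G(11) = mex{2,1,0,2} = 3
G(12) = mex{3,2,1,3} = 0
G(13) = mex{0,3,2,0} = 1
G(14) = mex{1,0,3,1} = 2
G(15) = mex{2,1,0,2} = 3
G(16) = mex{3,2,1,3} = 0
G_C(16) = 0.
Combined Grundy value = 0 ⊕ 0 ⊕ 0 = 0.
A winning move leaves total XOR = 0, i.e. changes one component's Grundy value g to g ⊕ X where X is the current total.
Stack A: target g' = 0⊕0 = 0, but every legal move changes the Grundy value (mex property), so 0 moves.
Stack B: target g' = 0⊕0 = 0, but every legal move changes the Grundy value (mex property), so 0 moves.
Stack C: target g' = 0⊕0 = 0, but every legal move changes the Grundy value (mex property), so 0 moves.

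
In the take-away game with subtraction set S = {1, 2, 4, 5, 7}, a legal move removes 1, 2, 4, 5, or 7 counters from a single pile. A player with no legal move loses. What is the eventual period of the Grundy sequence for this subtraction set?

3

G(0) = 0
G(1) = mex{0} = 1
G(2) = mex{1,0} = 2
G(3) = mex{2,1} = 0
G(4) = mex{0,2,0} = 1
G(5) = mex{1,0,1,0} = 2
G(6) = mex{2,1,2,1} = 0
G(7) = mex{0,2,0,2,0} = 1
G(8) = mex{1,0,1,0,1} = 2
G(9) = mex{2,1,2,1,2} = 0
G(10) = mex{0,2,0,2,0} = 1
G(11) = mex{1,0,1,0,1} = 2
G(12) = mex{2,1,2,1,2} = 0
G(13) = mex{0,2,0,2,0} = 1
G(14) = mex{1,0,1,0,1} = 2
G(n+3) = G(n) holds for n = 0,…,6 (a full window of length max(S) = 7), so the sequence is purely periodic with period 3.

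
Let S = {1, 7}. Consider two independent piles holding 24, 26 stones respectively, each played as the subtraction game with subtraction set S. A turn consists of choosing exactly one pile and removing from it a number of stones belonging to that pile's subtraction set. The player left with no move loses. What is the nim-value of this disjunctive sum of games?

0

All piles use S = {1, 7}:
n :  0  1  2  3  4  5  6  7  8  9 10 11 12 13 14 15 16 17 18 19 20 21 22 23 24 25 26
G :  0  1  0  1  0  1  0  1  0  1  0  1  0  1  0  1  0  1  0  1  0  1  0  1  0  1  0
Pile A: G(24) = 0.
Pile B: G(26) = 0.
Combined Grundy value = 0 ⊕ 0 = 0.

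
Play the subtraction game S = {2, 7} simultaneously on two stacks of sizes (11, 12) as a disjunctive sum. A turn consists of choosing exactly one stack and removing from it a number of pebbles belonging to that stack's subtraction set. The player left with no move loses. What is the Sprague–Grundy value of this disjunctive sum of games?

All stacks use S = {2, 7}:
G(0) = 0
G(1) = mex{} = 0
G(2) = mex{0} = 1
G(3) = mex{0} = 1
G(4) = mex{1} = 0
G(5) = mex{1} = 0
G(6) = mex{0} = 1
G(7) = mex{0,0} = 1
G(8) = mex{1,0} = 2
G(9) = mex{1,1} = 0
G(10) = mex{2,1} = 0
G(11) = mex{0,0} = 1
G(12) = mex{0,0} = 1
Stack A: G(11) = 1.
Stack B: G(12) = 1.
Combined Grundy value = 1 ⊕ 1 = 0.

0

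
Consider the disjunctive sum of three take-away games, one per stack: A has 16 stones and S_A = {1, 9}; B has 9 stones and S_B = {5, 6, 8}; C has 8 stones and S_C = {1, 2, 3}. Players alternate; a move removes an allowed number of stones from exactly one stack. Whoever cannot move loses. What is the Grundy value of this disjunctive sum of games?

Stack A, S = {1, 9}:
G(0) = 0
G(1) = mex{0} = 1
G(2) = mex{1} = 0
G(3) = mex{0} = 1
G(4) = mex{1} = 0
G(5) = mex{0} = 1
G(6) = mex{1} = 0
G(7) = mex{0} = 1
G(8) = mex{1} = 0
G(9) = mex{0,0} = 1
G(10) = mex{1,1} = 0
G(11) = mex{0,0} = 1
G(12) = mex{1,1} = 0
G(13) = mex{0,0} = 1
G(14) = mex{1,1} = 0
G(15) = mex{0,0} = 1
G(16) = mex{1,1} = 0
G_A(16) = 0.
Stack B, S = {5, 6, 8}:
G(0) = 0
G(1) = mex{} = 0
G(2) = mex{} = 0
G(3) = mex{} = 0
G(4) = mex{} = 0
G(5) = mex{0} = 1
G(6) = mex{0,0} = 1
G(7) = mex{0,0} = 1
G(8) = mex{0,0,0} = 1
G(9) = mex{0,0,0} = 1
G_B(9) = 1.
Stack C, S = {1, 2, 3}:
n : 0 1 2 3 4 5 6 7 8
G : 0 1 2 3 0 1 2 3 0
G_C(8) = 0.
Combined Grundy value = 0 ⊕ 1 ⊕ 0 = 1.

1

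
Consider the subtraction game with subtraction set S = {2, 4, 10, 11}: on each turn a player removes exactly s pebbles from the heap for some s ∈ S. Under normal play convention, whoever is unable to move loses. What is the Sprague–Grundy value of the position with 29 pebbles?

1

G(0) = 0
G(1) = mex{} = 0
G(2) = mex{0} = 1
G(3) = mex{0} = 1
G(4) = mex{1,0} = 2
G(5) = mex{1,0} = 2
G(6) = mex{2,1} = 0
G(7) = mex{2,1} = 0
G(8) = mex{0,2} = 1
G(9) = mex{0,2} = 1
G(10) = mex{1,0,0} = 2
G(11) = mex{1,0,0,0} = 2
G(12) = mex{2,1,1,0} = 3
G(13) = mex{2,1,1,1} = 0
G(14) = mex{3,2,2,1} = 0
G(15) = mex{0,2,2,2} = 1
G(16) = mex{0,3,0,2} = 1
G(17) = mex{1,0,0,0} = 2
G(18) = mex{1,0,1,0} = 2
G(19) = mex{2,1,1,1} = 0
G(20) = mex{2,1,2,1} = 0
G(21) = mex{0,2,2,2} = 1
G(22) = mex{0,2,3,2} = 1
G(23) = mex{1,0,0,3} = 2
G(24) = mex{1,0,0,0} = 2
G(25) = mex{2,1,1,0} = 3
G(26) = mex{2,1,1,1} = 0
G(27) = mex{3,2,2,1} = 0
G(28) = mex{0,2,2,2} = 1
G(29) = mex{0,3,0,2} = 1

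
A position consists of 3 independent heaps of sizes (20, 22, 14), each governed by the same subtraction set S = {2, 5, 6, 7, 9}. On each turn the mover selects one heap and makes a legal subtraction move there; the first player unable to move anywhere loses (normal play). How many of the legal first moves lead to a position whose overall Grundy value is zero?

All heaps use S = {2, 5, 6, 7, 9}:
G(0) = 0
G(1) = mex{} = 0
G(2) = mex{0} = 1
G(3) = mex{0} = 1
G(4) = mex{1} = 0
G(5) = mex{1,0} = 2
G(6) = mex{0,0,0} = 1
G(7) = mex{2,1,0,0} = 3
G(8) = mex{1,1,1,0} = 2
G(9) = mex{3,0,1,1,0} = 2
G(10) = mex{2,2,0,1,0} = 3
G(11) = mex{2,1,2,0,1} = 3
G(12) = mex{3,3,1,2,1} = 0
G(13) = mex{3,2,3,1,0} = 4
G(14) = mex{0,2,2,3,2} = 1
G(15) = mex{4,3,2,2,1} = 0
G(16) = mex{1,3,3,2,3} = 0
G(17) = mex{0,0,3,3,2} = 1
G(18) = mex{0,4,0,3,2} = 1
G(19) = mex{1,1,4,0,3} = 2
G(20) = mex{1,0,1,4,3} = 2
G(21) = mex{2,0,0,1,0} = 3
G(22) = mex{2,1,0,0,4} = 3
Heap A: G(20) = 2.
Heap B: G(22) = 3.
Heap C: G(14) = 1.
Combined Grundy value = 2 ⊕ 3 ⊕ 1 = 0.
A winning move leaves total XOR = 0, i.e. changes one component's Grundy value g to g ⊕ X where X is the current total.
Heap A: target g' = 2⊕0 = 2, but every legal move changes the Grundy value (mex property), so 0 moves.
Heap B: target g' = 3⊕0 = 3, but every legal move changes the Grundy value (mex property), so 0 moves.
Heap C: target g' = 1⊕0 = 1, but every legal move changes the Grundy value (mex property), so 0 moves.

0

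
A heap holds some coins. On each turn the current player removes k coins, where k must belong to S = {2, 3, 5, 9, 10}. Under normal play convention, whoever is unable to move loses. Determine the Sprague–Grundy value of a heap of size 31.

n :  0  1  2  3  4  5  6  7  8  9 10 11 12 13 14 15 16 17 18 19 20 21 22 23 24 25 26 27 28 29 30 31
G :  0  0  1  1  2  2  3  0  0  1  1  2  2  3  0  0  1  1  2  2  3  0  0  1  1  2  2  3  0  0  1  1

1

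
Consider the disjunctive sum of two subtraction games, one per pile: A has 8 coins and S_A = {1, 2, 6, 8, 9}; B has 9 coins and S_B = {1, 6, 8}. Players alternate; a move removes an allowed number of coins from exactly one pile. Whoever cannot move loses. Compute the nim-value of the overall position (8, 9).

1

Pile A, S = {1, 2, 6, 8, 9}:
G(0) = 0
G(1) = mex{0} = 1
G(2) = mex{1,0} = 2
G(3) = mex{2,1} = 0
G(4) = mex{0,2} = 1
G(5) = mex{1,0} = 2
G(6) = mex{2,1,0} = 3
G(7) = mex{3,2,1} = 0
G(8) = mex{0,3,2,0} = 1
G_A(8) = 1.
Pile B, S = {1, 6, 8}:
n : 0 1 2 3 4 5 6 7 8 9
G : 0 1 0 1 0 1 2 0 1 0
G_B(9) = 0.
Combined Grundy value = 1 ⊕ 0 = 1.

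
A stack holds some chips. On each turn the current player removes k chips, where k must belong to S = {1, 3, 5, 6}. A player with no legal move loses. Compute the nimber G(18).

G(0) = 0
G(1) = mex{0} = 1
G(2) = mex{1} = 0
G(3) = mex{0,0} = 1
G(4) = mex{1,1} = 0
G(5) = mex{0,0,0} = 1
G(6) = mex{1,1,1,0} = 2
G(7) = mex{2,0,0,1} = 3
G(8) = mex{3,1,1,0} = 2
G(9) = mex{2,2,0,1} = 3
G(10) = mex{3,3,1,0} = 2
G(11) = mex{2,2,2,1} = 0
G(12) = mex{0,3,3,2} = 1
G(13) = mex{1,2,2,3} = 0
G(14) = mex{0,0,3,2} = 1
G(15) = mex{1,1,2,3} = 0
G(16) = mex{0,0,0,2} = 1
G(17) = mex{1,1,1,0} = 2
G(18) = mex{2,0,0,1} = 3

3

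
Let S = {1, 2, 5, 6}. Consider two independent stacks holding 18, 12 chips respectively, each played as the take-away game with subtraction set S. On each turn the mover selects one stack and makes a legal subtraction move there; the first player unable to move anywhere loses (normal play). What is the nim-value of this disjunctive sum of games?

All stacks use S = {1, 2, 5, 6}:
n :  0  1  2  3  4  5  6  7  8  9 10 11 12 13 14 15 16 17 18
G :  0  1  2  0  1  2  3  0  1  2  0  1  2  3  0  1  2  0  1
Stack A: G(18) = 1.
Stack B: G(12) = 2.
Combined Grundy value = 1 ⊕ 2 = 3.

3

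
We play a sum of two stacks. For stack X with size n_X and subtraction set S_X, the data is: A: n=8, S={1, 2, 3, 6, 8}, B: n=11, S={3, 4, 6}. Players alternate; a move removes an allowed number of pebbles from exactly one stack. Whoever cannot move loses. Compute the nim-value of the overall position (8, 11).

4

Stack A, S = {1, 2, 3, 6, 8}:
G(0) = 0
G(1) = mex{0} = 1
G(2) = mex{1,0} = 2
G(3) = mex{2,1,0} = 3
G(4) = mex{3,2,1} = 0
G(5) = mex{0,3,2} = 1
G(6) = mex{1,0,3,0} = 2
G(7) = mex{2,1,0,1} = 3
G(8) = mex{3,2,1,2,0} = 4
G_A(8) = 4.
Stack B, S = {3, 4, 6}:
n :  0  1  2  3  4  5  6  7  8  9 10 11
G :  0  0  0  1  1  1  2  2  2  0  0  0
G_B(11) = 0.
Combined Grundy value = 4 ⊕ 0 = 4.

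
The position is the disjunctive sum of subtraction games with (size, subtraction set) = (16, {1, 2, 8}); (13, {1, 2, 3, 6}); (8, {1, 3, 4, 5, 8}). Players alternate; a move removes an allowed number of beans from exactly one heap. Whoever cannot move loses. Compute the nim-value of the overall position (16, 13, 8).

Heap A, S = {1, 2, 8}:
G(0) = 0
G(1) = mex{0} = 1
G(2) = mex{1,0} = 2
G(3) = mex{2,1} = 0
G(4) = mex{0,2} = 1
G(5) = mex{1,0} = 2
G(6) = mex{2,1} = 0
G(7) = mex{0,2} = 1
G(8) = mex{1,0,0} = 2
G(9) = mex{2,1,1} = 0
G(10) = mex{0,2,2} = 1
G(11) = mex{1,0,0} = 2
G(12) = mex{2,1,1} = 0
G(13) = mex{0,2,2} = 1
G(14) = mex{1,0,0} = 2
G(15) = mex{2,1,1} = 0
G(16) = mex{0,2,2} = 1
G_A(16) = 1.
Heap B, S = {1, 2, 3, 6}:
n :  0  1  2  3  4  5  6  7  8  9 10 11 12 13
G :  0  1  2  3  0  1  2  3  0  1  2  3  0  1
G_B(13) = 1.
Heap C, S = {1, 3, 4, 5, 8}:
G(0) = 0
G(1) = mex{0} = 1
G(2) = mex{1} = 0
G(3) = mex{0,0} = 1
G(4) = mex{1,1,0} = 2
G(5) = mex{2,0,1,0} = 3
G(6) = mex{3,1,0,1} = 2
G(7) = mex{2,2,1,0} = 3
G(8) = mex{3,3,2,1,0} = 4
G_C(8) = 4.
Combined Grundy value = 1 ⊕ 1 ⊕ 4 = 4.

4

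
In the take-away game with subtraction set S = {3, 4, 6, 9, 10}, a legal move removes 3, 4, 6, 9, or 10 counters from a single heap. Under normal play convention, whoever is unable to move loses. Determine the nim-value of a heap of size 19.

G(0) = 0
G(1) = mex{} = 0
G(2) = mex{} = 0
G(3) = mex{0} = 1
G(4) = mex{0,0} = 1
G(5) = mex{0,0} = 1
G(6) = mex{1,0,0} = 2
G(7) = mex{1,1,0} = 2
G(8) = mex{1,1,0} = 2
G(9) = mex{2,1,1,0} = 3
G(10) = mex{2,2,1,0,0} = 3
G(11) = mex{2,2,1,0,0} = 3
G(12) = mex{3,2,2,1,0} = 4
G(13) = mex{3,3,2,1,1} = 0
G(14) = mex{3,3,2,1,1} = 0
G(15) = mex{4,3,3,2,1} = 0
G(16) = mex{0,4,3,2,2} = 1
G(17) = mex{0,0,3,2,2} = 1
G(18) = mex{0,0,4,3,2} = 1
G(19) = mex{1,0,0,3,3} = 2

2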